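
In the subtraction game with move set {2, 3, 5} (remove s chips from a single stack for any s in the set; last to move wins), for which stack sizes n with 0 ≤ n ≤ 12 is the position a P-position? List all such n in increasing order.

0, 1, 7, 8

Build the Grundy sequence with g(k) = mex{g(k−s) : s ∈ {2, 3, 5}, s ≤ k}:
g(0) = mex{} = 0
g(1) = mex{} = 0
g(2) = mex{0} = 1
g(3) = mex{0} = 1
g(4) = mex{0,1} = 2
g(5) = mex{0,1} = 2
g(6) = mex{0,1,2} = 3
g(7) = mex{1,2} = 0
g(8) = mex{1,2,3} = 0
g(9) = mex{0,2,3} = 1
g(10) = mex{0,2} = 1
g(11) = mex{0,1,3} = 2
g(12) = mex{0,1} = 2
The P-positions (g = 0) in 0..12 are 0, 1, 7, 8.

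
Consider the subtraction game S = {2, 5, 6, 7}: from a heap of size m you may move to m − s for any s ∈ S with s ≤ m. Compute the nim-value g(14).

Grundy values for subtraction set {2, 5, 6, 7}:
g(0) = mex{} = 0
g(1) = mex{} = 0
g(2) = mex{0} = 1
g(3) = mex{0} = 1
g(4) = mex{1} = 0
g(5) = mex{0,1} = 2
g(6) = mex{0} = 1
g(7) = mex{0,1,2} = 3
g(8) = mex{0,1} = 2
g(9) = mex{0,1,3} = 2
g(10) = mex{0,1,2} = 3
g(11) = mex{0,1,2} = 3
g(12) = mex{1,2,3} = 0
g(13) = mex{1,2,3} = 0
g(14) = mex{0,2,3} = 1
So g(14) = 1.

1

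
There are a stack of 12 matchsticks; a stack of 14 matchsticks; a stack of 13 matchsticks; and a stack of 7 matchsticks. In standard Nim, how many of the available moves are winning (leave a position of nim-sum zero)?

3

Bitwise XOR of the heap sizes:
  1100  (12)
  1110  (14)
  1101  (13)
  0111  (7)
  ----
  1000  (8)
The overall nim-sum is X = 8. A stack of size p has a winning move iff p XOR X < p (reduce it to p XOR X).
  12: 12 XOR 8 = 4 < 12 — winning move (to 4).
  14: 14 XOR 8 = 6 < 14 — winning move (to 6).
  13: 13 XOR 8 = 5 < 13 — winning move (to 5).
  7: 7 XOR 8 = 15 ≥ 7 — no move.
That gives 3 winning moves.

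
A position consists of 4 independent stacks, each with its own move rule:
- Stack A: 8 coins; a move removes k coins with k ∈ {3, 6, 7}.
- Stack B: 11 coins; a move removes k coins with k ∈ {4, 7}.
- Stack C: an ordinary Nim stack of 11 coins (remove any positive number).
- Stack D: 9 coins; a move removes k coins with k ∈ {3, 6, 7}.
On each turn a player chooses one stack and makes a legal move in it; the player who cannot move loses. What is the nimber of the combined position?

Grundy values for stack A (subtraction set {3, 6, 7}):
g(0) = mex{} = 0
g(1) = mex{} = 0
g(2) = mex{} = 0
g(3) = mex{0} = 1
g(4) = mex{0} = 1
g(5) = mex{0} = 1
g(6) = mex{0,1} = 2
g(7) = mex{0,1} = 2
g(8) = mex{0,1} = 2
So g(8) = 2.
Grundy values for stack B (subtraction set {4, 7}):
k:     0  1  2  3  4  5  6  7  8  9 10 11
g(k):  0  0  0  0  1  1  1  1  2  2  2  0
So g(11) = 0.
Stack C is a plain Nim stack of size 11, so its Grundy value is 11.
For stack D, compute g(0), g(1), … with moves {3, 6, 7}:
k:     0  1  2  3  4  5  6  7  8  9
g(k):  0  0  0  1  1  1  2  2  2  3
So g(9) = 3.
By the Sprague-Grundy theorem, the Grundy value of a sum of independent games is the XOR of the component values.
Combined value = 2 ⊕ 0 ⊕ 11 ⊕ 3 = 10.

10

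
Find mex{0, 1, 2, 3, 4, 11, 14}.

The values 0, 1, 2, 3, 4 are all present; 5 is the first non-negative integer missing from the set.

5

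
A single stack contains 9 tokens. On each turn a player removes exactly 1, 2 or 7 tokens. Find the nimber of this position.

0

Grundy values for subtraction set {1, 2, 7}:
k:     0  1  2  3  4  5  6  7  8  9
g(k):  0  1  2  0  1  2  0  1  2  0
So g(9) = 0.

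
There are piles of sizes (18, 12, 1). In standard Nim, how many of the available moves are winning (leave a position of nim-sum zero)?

In binary:
  10010  (18)
  01100  (12)
  00001  (1)
  -----
  11111  (31)
The overall nim-sum is X = 31. A pile of size p has a winning move iff p XOR X < p (reduce it to p XOR X).
  18: 18 XOR 31 = 13 < 18 — winning move (to 13).
  12: 12 XOR 31 = 19 ≥ 12 — no move.
  1: 1 XOR 31 = 30 ≥ 1 — no move.
That gives 1 winning move.

1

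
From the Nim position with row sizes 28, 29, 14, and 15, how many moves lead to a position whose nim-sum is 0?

Compute the nim-sum pairwise:
28 ⊕ 29 = 1
1 ⊕ 14 = 15
15 ⊕ 15 = 0
The nim-sum is already 0, so every move leaves a nonzero nim-sum — there are no winning moves.

0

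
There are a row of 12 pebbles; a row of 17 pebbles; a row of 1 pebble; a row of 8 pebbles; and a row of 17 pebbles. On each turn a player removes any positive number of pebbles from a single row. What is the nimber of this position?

5

In binary:
  01100  (12)
  10001  (17)
  00001  (1)
  01000  (8)
  10001  (17)
  -----
  00101  (5)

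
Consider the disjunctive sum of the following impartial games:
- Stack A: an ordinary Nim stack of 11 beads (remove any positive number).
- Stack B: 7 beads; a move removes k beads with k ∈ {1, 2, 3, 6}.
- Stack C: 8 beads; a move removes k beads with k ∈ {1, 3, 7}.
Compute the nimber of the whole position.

8

Stack A is a plain Nim stack of size 11, so its Grundy value is 11.
For stack B, compute g(0), g(1), … with moves {1, 2, 3, 6}:
g(0) = mex{} = 0
g(1) = mex{0} = 1
g(2) = mex{0,1} = 2
g(3) = mex{0,1,2} = 3
g(4) = mex{1,2,3} = 0
g(5) = mex{0,2,3} = 1
g(6) = mex{0,1,3} = 2
g(7) = mex{0,1,2} = 3
So g(7) = 3.
Grundy values for stack C (subtraction set {1, 3, 7}):
g(0) = mex{} = 0
g(1) = mex{0} = 1
g(2) = mex{1} = 0
g(3) = mex{0} = 1
g(4) = mex{1} = 0
g(5) = mex{0} = 1
g(6) = mex{1} = 0
g(7) = mex{0} = 1
g(8) = mex{1} = 0
So g(8) = 0.
By the Sprague-Grundy theorem, the Grundy value of a sum of independent games is the XOR of the component values.
Combined value = 11 ⊕ 3 ⊕ 0 = 8.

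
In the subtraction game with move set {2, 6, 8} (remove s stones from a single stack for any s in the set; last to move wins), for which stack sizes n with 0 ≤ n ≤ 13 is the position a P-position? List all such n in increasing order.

Build the Grundy sequence with g(k) = mex{g(k−s) : s ∈ {2, 6, 8}, s ≤ k}:
g(0) = mex{} = 0
g(1) = mex{} = 0
g(2) = mex{0} = 1
g(3) = mex{0} = 1
g(4) = mex{1} = 0
g(5) = mex{1} = 0
g(6) = mex{0} = 1
g(7) = mex{0} = 1
g(8) = mex{0,1} = 2
g(9) = mex{0,1} = 2
g(10) = mex{0,1,2} = 3
g(11) = mex{0,1,2} = 3
g(12) = mex{0,1,3} = 2
g(13) = mex{0,1,3} = 2
The P-positions (g = 0) in 0..13 are 0, 1, 4, 5.

0, 1, 4, 5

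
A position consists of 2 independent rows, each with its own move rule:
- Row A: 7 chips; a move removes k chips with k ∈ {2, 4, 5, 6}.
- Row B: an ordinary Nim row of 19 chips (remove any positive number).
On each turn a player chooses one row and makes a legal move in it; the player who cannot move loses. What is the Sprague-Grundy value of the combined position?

16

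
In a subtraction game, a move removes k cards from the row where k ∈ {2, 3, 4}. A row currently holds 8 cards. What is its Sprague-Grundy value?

1

Build the Grundy sequence with g(k) = mex{g(k−s) : s ∈ {2, 3, 4}, s ≤ k}:
k:     0  1  2  3  4  5  6  7  8
g(k):  0  0  1  1  2  2  0  0  1
So g(8) = 1.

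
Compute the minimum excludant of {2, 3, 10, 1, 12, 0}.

4

The values 0, 1, 2, 3 are all present; 4 is the first non-negative integer missing from the set.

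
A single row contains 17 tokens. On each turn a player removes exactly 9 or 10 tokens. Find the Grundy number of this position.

1

Build the Grundy sequence with g(k) = mex{g(k−s) : s ∈ {9, 10}, s ≤ k}:
k:     0  1  2  3  4  5  6  7  8  9 10 11 12 13 14 15 16 17
g(k):  0  0  0  0  0  0  0  0  0  1  1  1  1  1  1  1  1  1
So g(17) = 1.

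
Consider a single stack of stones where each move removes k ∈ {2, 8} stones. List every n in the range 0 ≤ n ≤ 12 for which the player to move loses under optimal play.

0, 1, 4, 5, 10, 11

Grundy values for subtraction set {2, 8}:
g(0) = mex{} = 0
g(1) = mex{} = 0
g(2) = mex{0} = 1
g(3) = mex{0} = 1
g(4) = mex{1} = 0
g(5) = mex{1} = 0
g(6) = mex{0} = 1
g(7) = mex{0} = 1
g(8) = mex{0,1} = 2
g(9) = mex{0,1} = 2
g(10) = mex{1,2} = 0
g(11) = mex{1,2} = 0
g(12) = mex{0} = 1
The P-positions (g = 0) in 0..12 are 0, 1, 4, 5, 10, 11.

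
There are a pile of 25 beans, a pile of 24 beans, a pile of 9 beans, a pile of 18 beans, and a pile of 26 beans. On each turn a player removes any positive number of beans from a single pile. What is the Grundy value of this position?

Bitwise XOR of the heap sizes:
  11001  (25)
  11000  (24)
  01001  (9)
  10010  (18)
  11010  (26)
  -----
  00000  (0)

0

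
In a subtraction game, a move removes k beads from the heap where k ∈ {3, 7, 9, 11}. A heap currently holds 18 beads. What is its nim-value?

Grundy values for subtraction set {3, 7, 9, 11}:
k:     0  1  2  3  4  5  6  7  8  9 10 11 12 13 14 15 16 17 18
g(k):  0  0  0  1  1  1  0  2  2  1  3  3  2  2  0  3  0  1  0
So g(18) = 0.

0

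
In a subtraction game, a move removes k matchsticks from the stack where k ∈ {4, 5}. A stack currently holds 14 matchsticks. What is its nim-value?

Build the Grundy sequence with g(k) = mex{g(k−s) : s ∈ {4, 5}, s ≤ k}:
k:     0  1  2  3  4  5  6  7  8  9 10 11 12 13 14
g(k):  0  0  0  0  1  1  1  1  2  0  0  0  0  1  1
So g(14) = 1.

1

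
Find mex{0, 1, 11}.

The values 0, 1 are all present; 2 is the first non-negative integer missing from the set.

2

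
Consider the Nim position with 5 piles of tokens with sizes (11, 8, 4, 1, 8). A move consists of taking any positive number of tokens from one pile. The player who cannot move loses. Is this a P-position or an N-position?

N-position

Nim-sum: 11 ^ 8 ^ 4 ^ 1 ^ 8 = 14.
The nim-sum is 14 ≠ 0, so this is an N-position: the player to move can win.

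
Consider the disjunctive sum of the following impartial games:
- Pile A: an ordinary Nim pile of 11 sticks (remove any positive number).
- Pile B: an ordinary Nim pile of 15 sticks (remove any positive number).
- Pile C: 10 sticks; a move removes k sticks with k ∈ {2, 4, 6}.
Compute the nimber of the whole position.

Pile A is a plain Nim pile of size 11, so its Grundy value is 11.
Pile B is a plain Nim pile of size 15, so its Grundy value is 15.
For pile C, compute g(0), g(1), … with moves {2, 4, 6}:
k:     0  1  2  3  4  5  6  7  8  9 10
g(k):  0  0  1  1  2  2  3  3  0  0  1
So g(10) = 1.
The value of a disjunctive sum is the nim-sum of the parts.
Combined value = 11 ⊕ 15 ⊕ 1 = 5.

5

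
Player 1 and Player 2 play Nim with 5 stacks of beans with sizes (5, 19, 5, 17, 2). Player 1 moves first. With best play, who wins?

Player 2 wins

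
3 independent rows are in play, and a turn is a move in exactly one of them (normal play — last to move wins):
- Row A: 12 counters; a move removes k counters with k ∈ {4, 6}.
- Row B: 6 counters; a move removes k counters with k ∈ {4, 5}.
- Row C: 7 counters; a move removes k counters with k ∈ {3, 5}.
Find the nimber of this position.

3

Grundy values for row A (subtraction set {4, 6}):
g(0) = mex{} = 0
g(1) = mex{} = 0
g(2) = mex{} = 0
g(3) = mex{} = 0
g(4) = mex{0} = 1
g(5) = mex{0} = 1
g(6) = mex{0} = 1
g(7) = mex{0} = 1
g(8) = mex{0,1} = 2
g(9) = mex{0,1} = 2
g(10) = mex{1} = 0
g(11) = mex{1} = 0
g(12) = mex{1,2} = 0
So g(12) = 0.
For row B, compute g(0), g(1), … with moves {4, 5}:
g(0) = mex{} = 0
g(1) = mex{} = 0
g(2) = mex{} = 0
g(3) = mex{} = 0
g(4) = mex{0} = 1
g(5) = mex{0} = 1
g(6) = mex{0} = 1
So g(6) = 1.
For row C, compute g(0), g(1), … with moves {3, 5}:
k:     0  1  2  3  4  5  6  7
g(k):  0  0  0  1  1  1  2  2
So g(7) = 2.
By the Sprague-Grundy theorem, the Grundy value of a sum of independent games is the XOR of the component values.
Combined value = 0 ⊕ 1 ⊕ 2 = 3.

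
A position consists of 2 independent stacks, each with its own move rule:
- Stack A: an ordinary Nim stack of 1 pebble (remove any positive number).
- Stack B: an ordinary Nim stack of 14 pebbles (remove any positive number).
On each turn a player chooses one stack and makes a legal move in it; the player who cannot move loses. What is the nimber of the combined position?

15

Stack A is a plain Nim stack of size 1, so its Grundy value is 1.
Stack B is a plain Nim stack of size 14, so its Grundy value is 14.
The value of a disjunctive sum is the nim-sum of the parts.
Combined value = 1 ⊕ 14 = 15.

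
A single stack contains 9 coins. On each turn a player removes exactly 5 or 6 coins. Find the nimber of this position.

1

Grundy values for subtraction set {5, 6}:
k:     0  1  2  3  4  5  6  7  8  9
g(k):  0  0  0  0  0  1  1  1  1  1
So g(9) = 1.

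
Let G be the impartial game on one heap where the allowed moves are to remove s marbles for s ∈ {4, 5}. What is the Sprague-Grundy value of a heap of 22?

1

Compute g(0), g(1), … for moves {4, 5}:
k:     0  1  2  3  4  5  6  7  8  9 10 11 12 13 14 15 16 17 18 19 20 21 22
g(k):  0  0  0  0  1  1  1  1  2  0  0  0  0  1  1  1  1  2  0  0  0  0  1
So g(22) = 1.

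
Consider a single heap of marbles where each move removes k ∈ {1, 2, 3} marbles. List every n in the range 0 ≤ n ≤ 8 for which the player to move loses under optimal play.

Compute g(0), g(1), … for moves {1, 2, 3}:
g(0) = mex{} = 0
g(1) = mex{0} = 1
g(2) = mex{0,1} = 2
g(3) = mex{0,1,2} = 3
g(4) = mex{1,2,3} = 0
g(5) = mex{0,2,3} = 1
g(6) = mex{0,1,3} = 2
g(7) = mex{0,1,2} = 3
g(8) = mex{1,2,3} = 0
The P-positions (g = 0) in 0..8 are 0, 4, 8.

0, 4, 8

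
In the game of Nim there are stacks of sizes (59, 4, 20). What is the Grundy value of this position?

43

Compute the nim-sum pairwise:
59 ⊕ 4 = 63
63 ⊕ 20 = 43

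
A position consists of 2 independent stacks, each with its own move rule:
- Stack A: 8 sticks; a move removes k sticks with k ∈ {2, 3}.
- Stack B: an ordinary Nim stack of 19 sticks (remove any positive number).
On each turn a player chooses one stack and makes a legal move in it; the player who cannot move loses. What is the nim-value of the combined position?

Build the Grundy sequence for stack A with g(k) = mex{g(k−s) : s ∈ {2, 3}, s ≤ k}:
k:     0  1  2  3  4  5  6  7  8
g(k):  0  0  1  1  2  0  0  1  1
So g(8) = 1.
Stack B is a plain Nim stack of size 19, so its Grundy value is 19.
The value of a disjunctive sum is the nim-sum of the parts.
Combined value = 1 ⊕ 19 = 18.

18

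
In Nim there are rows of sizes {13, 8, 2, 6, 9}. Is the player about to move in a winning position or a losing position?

Winning position

In binary:
  1101  (13)
  1000  (8)
  0010  (2)
  0110  (6)
  1001  (9)
  ----
  1000  (8)
The nim-sum is 8 ≠ 0, so this is an N-position: the player to move can win.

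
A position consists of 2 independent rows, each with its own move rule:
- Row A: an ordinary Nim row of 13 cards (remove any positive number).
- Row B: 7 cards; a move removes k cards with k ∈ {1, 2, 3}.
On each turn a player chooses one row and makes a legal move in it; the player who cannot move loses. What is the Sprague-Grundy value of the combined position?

Row A is a plain Nim row of size 13, so its Grundy value is 13.
Grundy values for row B (subtraction set {1, 2, 3}):
k:     0  1  2  3  4  5  6  7
g(k):  0  1  2  3  0  1  2  3
So g(7) = 3.
The value of a disjunctive sum is the nim-sum of the parts.
Combined value = 13 XOR 3 = 14.

14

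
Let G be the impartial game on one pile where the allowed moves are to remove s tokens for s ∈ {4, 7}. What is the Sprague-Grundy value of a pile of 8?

2

Build the Grundy sequence with g(k) = mex{g(k−s) : s ∈ {4, 7}, s ≤ k}:
g(0) = mex{} = 0
g(1) = mex{} = 0
g(2) = mex{} = 0
g(3) = mex{} = 0
g(4) = mex{0} = 1
g(5) = mex{0} = 1
g(6) = mex{0} = 1
g(7) = mex{0} = 1
g(8) = mex{0,1} = 2
So g(8) = 2.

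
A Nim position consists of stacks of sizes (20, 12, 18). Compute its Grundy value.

10

Nim-sum: 20 XOR 12 XOR 18 = 10.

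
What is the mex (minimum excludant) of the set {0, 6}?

0 is in the set but 1 is not, so the mex is 1.

1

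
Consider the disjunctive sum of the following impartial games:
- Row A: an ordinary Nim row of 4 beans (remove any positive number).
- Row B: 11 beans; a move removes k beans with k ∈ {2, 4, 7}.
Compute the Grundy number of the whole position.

Row A is a plain Nim row of size 4, so its Grundy value is 4.
Grundy values for row B (subtraction set {2, 4, 7}):
g(0) = mex{} = 0
g(1) = mex{} = 0
g(2) = mex{0} = 1
g(3) = mex{0} = 1
g(4) = mex{0,1} = 2
g(5) = mex{0,1} = 2
g(6) = mex{1,2} = 0
g(7) = mex{0,1,2} = 3
g(8) = mex{0,2} = 1
g(9) = mex{1,2,3} = 0
g(10) = mex{0,1} = 2
g(11) = mex{0,2,3} = 1
So g(11) = 1.
The value of a disjunctive sum is the nim-sum of the parts.
Combined value = 4 XOR 1 = 5.

5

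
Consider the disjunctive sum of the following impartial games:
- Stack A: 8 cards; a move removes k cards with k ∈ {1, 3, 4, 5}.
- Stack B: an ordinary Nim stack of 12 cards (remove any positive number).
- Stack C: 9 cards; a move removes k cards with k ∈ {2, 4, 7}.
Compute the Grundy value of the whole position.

For stack A, compute g(0), g(1), … with moves {1, 3, 4, 5}:
k:     0  1  2  3  4  5  6  7  8
g(k):  0  1  0  1  2  3  2  3  0
So g(8) = 0.
Stack B is a plain Nim stack of size 12, so its Grundy value is 12.
Grundy values for stack C (subtraction set {2, 4, 7}):
k:     0  1  2  3  4  5  6  7  8  9
g(k):  0  0  1  1  2  2  0  3  1  0
So g(9) = 0.
By the Sprague-Grundy theorem, the Grundy value of a sum of independent games is the XOR of the component values.
Combined value = 0 XOR 12 XOR 0 = 12.

12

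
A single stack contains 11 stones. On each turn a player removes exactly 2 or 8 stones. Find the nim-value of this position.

0

Build the Grundy sequence with g(k) = mex{g(k−s) : s ∈ {2, 8}, s ≤ k}:
k:     0  1  2  3  4  5  6  7  8  9 10 11
g(k):  0  0  1  1  0  0  1  1  2  2  0  0
So g(11) = 0.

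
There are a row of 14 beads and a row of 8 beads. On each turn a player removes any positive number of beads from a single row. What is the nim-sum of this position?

Nim-sum: 14 XOR 8 = 6.

6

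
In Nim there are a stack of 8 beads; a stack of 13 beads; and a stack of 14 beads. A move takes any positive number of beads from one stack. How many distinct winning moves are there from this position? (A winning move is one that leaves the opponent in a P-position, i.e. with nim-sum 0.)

Compute the nim-sum pairwise:
8 ⊕ 13 = 5
5 ⊕ 14 = 11
The overall nim-sum is X = 11. A stack of size p has a winning move iff p XOR X < p (reduce it to p XOR X).
  8: 8 XOR 11 = 3 < 8 — winning move (to 3).
  13: 13 XOR 11 = 6 < 13 — winning move (to 6).
  14: 14 XOR 11 = 5 < 14 — winning move (to 5).
That gives 3 winning moves.

3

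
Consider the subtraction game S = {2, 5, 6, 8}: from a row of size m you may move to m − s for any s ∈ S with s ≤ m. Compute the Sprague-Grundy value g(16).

Compute g(0), g(1), … for moves {2, 5, 6, 8}:
k:     0  1  2  3  4  5  6  7  8  9 10 11 12 13 14 15 16
g(k):  0  0  1  1  0  2  1  3  2  2  3  0  2  1  0  0  1
So g(16) = 1.

1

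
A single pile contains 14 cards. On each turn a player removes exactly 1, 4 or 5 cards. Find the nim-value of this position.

Build the Grundy sequence with g(k) = mex{g(k−s) : s ∈ {1, 4, 5}, s ≤ k}:
k:     0  1  2  3  4  5  6  7  8  9 10 11 12 13 14
g(k):  0  1  0  1  2  3  2  3  0  1  0  1  2  3  2
So g(14) = 2.

2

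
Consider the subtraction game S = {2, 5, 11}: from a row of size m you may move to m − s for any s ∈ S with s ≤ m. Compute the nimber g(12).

2

Grundy values for subtraction set {2, 5, 11}:
k:     0  1  2  3  4  5  6  7  8  9 10 11 12
g(k):  0  0  1  1  0  2  1  0  0  1  1  2  2
So g(12) = 2.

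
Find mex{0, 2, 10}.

0 is in the set but 1 is not, so the mex is 1.

1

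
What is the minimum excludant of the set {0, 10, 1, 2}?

3

The values 0, 1, 2 are all present; 3 is the first non-negative integer missing from the set.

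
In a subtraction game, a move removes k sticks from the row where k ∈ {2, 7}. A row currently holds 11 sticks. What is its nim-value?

1

Compute g(0), g(1), … for moves {2, 7}:
g(0) = mex{} = 0
g(1) = mex{} = 0
g(2) = mex{0} = 1
g(3) = mex{0} = 1
g(4) = mex{1} = 0
g(5) = mex{1} = 0
g(6) = mex{0} = 1
g(7) = mex{0} = 1
g(8) = mex{0,1} = 2
g(9) = mex{1} = 0
g(10) = mex{1,2} = 0
g(11) = mex{0} = 1
So g(11) = 1.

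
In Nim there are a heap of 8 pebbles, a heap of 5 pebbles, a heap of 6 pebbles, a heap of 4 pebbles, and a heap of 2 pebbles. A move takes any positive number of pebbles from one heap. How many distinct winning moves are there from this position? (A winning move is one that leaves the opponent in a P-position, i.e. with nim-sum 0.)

1

In binary:
  1000  (8)
  0101  (5)
  0110  (6)
  0100  (4)
  0010  (2)
  ----
  1101  (13)
The overall nim-sum is X = 13. A heap of size p has a winning move iff p XOR X < p (reduce it to p XOR X).
  8: 8 XOR 13 = 5 < 8 — winning move (to 5).
  5: 5 XOR 13 = 8 ≥ 5 — no move.
  6: 6 XOR 13 = 11 ≥ 6 — no move.
  4: 4 XOR 13 = 9 ≥ 4 — no move.
  2: 2 XOR 13 = 15 ≥ 2 — no move.
That gives 1 winning move.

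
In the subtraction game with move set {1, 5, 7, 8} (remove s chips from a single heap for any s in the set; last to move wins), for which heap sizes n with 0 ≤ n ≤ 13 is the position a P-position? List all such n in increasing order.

0, 2, 4, 6

Build the Grundy sequence with g(k) = mex{g(k−s) : s ∈ {1, 5, 7, 8}, s ≤ k}:
k:     0  1  2  3  4  5  6  7  8  9 10 11 12 13
g(k):  0  1  0  1  0  1  0  1  2  3  2  3  2  3
The P-positions (g = 0) in 0..13 are 0, 2, 4, 6.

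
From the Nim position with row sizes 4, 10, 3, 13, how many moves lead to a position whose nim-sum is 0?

0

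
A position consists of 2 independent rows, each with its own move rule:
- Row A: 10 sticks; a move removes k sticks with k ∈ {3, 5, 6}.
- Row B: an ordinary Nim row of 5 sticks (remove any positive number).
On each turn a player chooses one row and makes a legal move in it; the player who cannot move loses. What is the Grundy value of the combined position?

5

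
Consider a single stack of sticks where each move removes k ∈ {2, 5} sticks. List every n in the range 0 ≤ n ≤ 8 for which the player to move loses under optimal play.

0, 1, 4, 7, 8

Grundy values for subtraction set {2, 5}:
g(0) = mex{} = 0
g(1) = mex{} = 0
g(2) = mex{0} = 1
g(3) = mex{0} = 1
g(4) = mex{1} = 0
g(5) = mex{0,1} = 2
g(6) = mex{0} = 1
g(7) = mex{1,2} = 0
g(8) = mex{1} = 0
The P-positions (g = 0) in 0..8 are 0, 1, 4, 7, 8.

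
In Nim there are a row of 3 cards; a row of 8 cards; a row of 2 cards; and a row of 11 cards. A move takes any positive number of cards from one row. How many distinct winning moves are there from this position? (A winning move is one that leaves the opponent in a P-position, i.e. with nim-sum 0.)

3

Compute the nim-sum pairwise:
3 XOR 8 = 11
11 XOR 2 = 9
9 XOR 11 = 2
The overall nim-sum is X = 2. A row of size p has a winning move iff p XOR X < p (reduce it to p XOR X).
  3: 3 XOR 2 = 1 < 3 — winning move (to 1).
  8: 8 XOR 2 = 10 ≥ 8 — no move.
  2: 2 XOR 2 = 0 < 2 — winning move (to 0).
  11: 11 XOR 2 = 9 < 11 — winning move (to 9).
That gives 3 winning moves.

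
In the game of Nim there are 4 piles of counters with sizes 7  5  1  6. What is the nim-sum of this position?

Nim-sum: 7 XOR 5 XOR 1 XOR 6 = 5.

5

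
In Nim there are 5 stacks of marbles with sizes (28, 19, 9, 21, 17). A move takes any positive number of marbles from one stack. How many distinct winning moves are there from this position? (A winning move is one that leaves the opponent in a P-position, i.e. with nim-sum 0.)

1

Nim-sum: 28 XOR 19 XOR 9 XOR 21 XOR 17 = 2.
The overall nim-sum is X = 2. A stack of size p has a winning move iff p XOR X < p (reduce it to p XOR X).
  28: 28 XOR 2 = 30 ≥ 28 — no move.
  19: 19 XOR 2 = 17 < 19 — winning move (to 17).
  9: 9 XOR 2 = 11 ≥ 9 — no move.
  21: 21 XOR 2 = 23 ≥ 21 — no move.
  17: 17 XOR 2 = 19 ≥ 17 — no move.
That gives 1 winning move.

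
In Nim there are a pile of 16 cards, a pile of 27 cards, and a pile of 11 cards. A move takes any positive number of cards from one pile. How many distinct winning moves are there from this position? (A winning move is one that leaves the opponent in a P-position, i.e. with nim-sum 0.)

0

Nim-sum: 16 XOR 27 XOR 11 = 0.
The nim-sum is already 0, so every move leaves a nonzero nim-sum — there are no winning moves.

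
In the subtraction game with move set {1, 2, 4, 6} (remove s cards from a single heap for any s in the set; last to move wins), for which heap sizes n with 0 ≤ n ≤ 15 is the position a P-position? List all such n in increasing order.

0, 3, 8, 11

Compute g(0), g(1), … for moves {1, 2, 4, 6}:
k:     0  1  2  3  4  5  6  7  8  9 10 11 12 13 14 15
g(k):  0  1  2  0  1  2  3  4  0  1  2  0  1  2  3  4
The P-positions (g = 0) in 0..15 are 0, 3, 8, 11.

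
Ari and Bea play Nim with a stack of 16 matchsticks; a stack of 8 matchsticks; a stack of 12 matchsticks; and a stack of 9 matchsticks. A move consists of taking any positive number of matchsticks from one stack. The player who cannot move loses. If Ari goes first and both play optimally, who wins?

Nim-sum: 16 ^ 8 ^ 12 ^ 9 = 29.
The nim-sum is 29 ≠ 0, so this is an N-position: the player to move can win; Ari has a winning move.

Ari wins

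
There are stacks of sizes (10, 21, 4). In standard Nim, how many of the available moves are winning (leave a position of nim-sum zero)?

Compute the nim-sum pairwise:
10 XOR 21 = 31
31 XOR 4 = 27
The overall nim-sum is X = 27. A stack of size p has a winning move iff p XOR X < p (reduce it to p XOR X).
  10: 10 XOR 27 = 17 ≥ 10 — no move.
  21: 21 XOR 27 = 14 < 21 — winning move (to 14).
  4: 4 XOR 27 = 31 ≥ 4 — no move.
That gives 1 winning move.

1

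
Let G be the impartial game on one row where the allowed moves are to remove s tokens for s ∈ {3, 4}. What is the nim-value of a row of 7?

0

Grundy values for subtraction set {3, 4}:
k:     0  1  2  3  4  5  6  7
g(k):  0  0  0  1  1  1  2  0
So g(7) = 0.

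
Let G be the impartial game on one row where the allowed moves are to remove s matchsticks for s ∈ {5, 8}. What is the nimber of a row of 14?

0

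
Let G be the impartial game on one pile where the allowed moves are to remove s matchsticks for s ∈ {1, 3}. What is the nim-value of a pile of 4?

0

Build the Grundy sequence with g(k) = mex{g(k−s) : s ∈ {1, 3}, s ≤ k}:
g(0) = mex{} = 0
g(1) = mex{0} = 1
g(2) = mex{1} = 0
g(3) = mex{0} = 1
g(4) = mex{1} = 0
So g(4) = 0.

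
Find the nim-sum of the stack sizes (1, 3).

2

Write each in binary and XOR column by column:
  01  (1)
  11  (3)
  --
  10  (2)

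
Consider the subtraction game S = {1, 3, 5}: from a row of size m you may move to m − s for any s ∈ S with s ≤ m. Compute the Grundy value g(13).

Build the Grundy sequence with g(k) = mex{g(k−s) : s ∈ {1, 3, 5}, s ≤ k}:
g(0) = mex{} = 0
g(1) = mex{0} = 1
g(2) = mex{1} = 0
g(3) = mex{0} = 1
g(4) = mex{1} = 0
g(5) = mex{0} = 1
g(6) = mex{1} = 0
g(7) = mex{0} = 1
g(8) = mex{1} = 0
g(9) = mex{0} = 1
g(10) = mex{1} = 0
g(11) = mex{0} = 1
g(12) = mex{1} = 0
g(13) = mex{0} = 1
So g(13) = 1.

1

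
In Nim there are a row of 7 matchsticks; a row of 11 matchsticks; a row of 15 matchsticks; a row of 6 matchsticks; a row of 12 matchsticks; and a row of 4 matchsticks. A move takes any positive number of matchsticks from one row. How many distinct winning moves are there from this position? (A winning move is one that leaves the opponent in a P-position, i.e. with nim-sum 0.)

3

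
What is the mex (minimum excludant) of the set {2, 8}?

0

0 is not in the set, so the mex is 0.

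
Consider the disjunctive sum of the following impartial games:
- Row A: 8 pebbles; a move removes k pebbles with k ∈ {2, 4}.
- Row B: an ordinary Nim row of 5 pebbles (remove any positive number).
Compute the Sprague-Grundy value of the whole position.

4

For row A, compute g(0), g(1), … with moves {2, 4}:
k:     0  1  2  3  4  5  6  7  8
g(k):  0  0  1  1  2  2  0  0  1
So g(8) = 1.
Row B is a plain Nim row of size 5, so its Grundy value is 5.
The value of a disjunctive sum is the nim-sum of the parts.
Combined value = 1 ⊕ 5 = 4.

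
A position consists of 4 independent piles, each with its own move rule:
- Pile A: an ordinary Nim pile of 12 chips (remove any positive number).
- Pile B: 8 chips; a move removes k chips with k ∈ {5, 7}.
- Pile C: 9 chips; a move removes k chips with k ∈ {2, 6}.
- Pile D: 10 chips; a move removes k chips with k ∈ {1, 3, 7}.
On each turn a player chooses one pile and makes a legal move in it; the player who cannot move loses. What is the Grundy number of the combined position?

13

Pile A is a plain Nim pile of size 12, so its Grundy value is 12.
Grundy values for pile B (subtraction set {5, 7}):
k:     0  1  2  3  4  5  6  7  8
g(k):  0  0  0  0  0  1  1  1  1
So g(8) = 1.
For pile C, compute g(0), g(1), … with moves {2, 6}:
k:     0  1  2  3  4  5  6  7  8  9
g(k):  0  0  1  1  0  0  1  1  0  0
So g(9) = 0.
For pile D, compute g(0), g(1), … with moves {1, 3, 7}:
g(0) = mex{} = 0
g(1) = mex{0} = 1
g(2) = mex{1} = 0
g(3) = mex{0} = 1
g(4) = mex{1} = 0
g(5) = mex{0} = 1
g(6) = mex{1} = 0
g(7) = mex{0} = 1
g(8) = mex{1} = 0
g(9) = mex{0} = 1
g(10) = mex{1} = 0
So g(10) = 0.
By the Sprague-Grundy theorem, the Grundy value of a sum of independent games is the XOR of the component values.
Combined value = 12 XOR 1 XOR 0 XOR 0 = 13.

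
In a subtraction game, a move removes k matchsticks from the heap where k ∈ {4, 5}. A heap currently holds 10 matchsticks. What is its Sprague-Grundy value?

Build the Grundy sequence with g(k) = mex{g(k−s) : s ∈ {4, 5}, s ≤ k}:
k:     0  1  2  3  4  5  6  7  8  9 10
g(k):  0  0  0  0  1  1  1  1  2  0  0
So g(10) = 0.

0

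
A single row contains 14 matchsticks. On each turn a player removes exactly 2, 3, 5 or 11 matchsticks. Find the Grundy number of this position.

0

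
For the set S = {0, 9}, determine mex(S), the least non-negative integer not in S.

1

0 is in the set but 1 is not, so the mex is 1.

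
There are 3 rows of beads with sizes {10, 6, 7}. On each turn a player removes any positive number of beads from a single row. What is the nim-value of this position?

11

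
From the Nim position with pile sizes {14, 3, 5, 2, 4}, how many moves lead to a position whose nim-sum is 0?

Compute the nim-sum pairwise:
14 ⊕ 3 = 13
13 ⊕ 5 = 8
8 ⊕ 2 = 10
10 ⊕ 4 = 14
The overall nim-sum is X = 14. A pile of size p has a winning move iff p XOR X < p (reduce it to p XOR X).
  14: 14 XOR 14 = 0 < 14 — winning move (to 0).
  3: 3 XOR 14 = 13 ≥ 3 — no move.
  5: 5 XOR 14 = 11 ≥ 5 — no move.
  2: 2 XOR 14 = 12 ≥ 2 — no move.
  4: 4 XOR 14 = 10 ≥ 4 — no move.
That gives 1 winning move.

1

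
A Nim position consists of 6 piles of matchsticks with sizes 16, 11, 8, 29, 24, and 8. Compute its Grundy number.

30

Compute the nim-sum pairwise:
16 XOR 11 = 27
27 XOR 8 = 19
19 XOR 29 = 14
14 XOR 24 = 22
22 XOR 8 = 30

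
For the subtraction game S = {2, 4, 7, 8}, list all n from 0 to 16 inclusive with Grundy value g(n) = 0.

0, 1, 6, 11, 12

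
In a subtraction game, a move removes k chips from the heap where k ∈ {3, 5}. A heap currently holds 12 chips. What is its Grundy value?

Build the Grundy sequence with g(k) = mex{g(k−s) : s ∈ {3, 5}, s ≤ k}:
g(0) = mex{} = 0
g(1) = mex{} = 0
g(2) = mex{} = 0
g(3) = mex{0} = 1
g(4) = mex{0} = 1
g(5) = mex{0} = 1
g(6) = mex{0,1} = 2
g(7) = mex{0,1} = 2
g(8) = mex{1} = 0
g(9) = mex{1,2} = 0
g(10) = mex{1,2} = 0
g(11) = mex{0,2} = 1
g(12) = mex{0,2} = 1
So g(12) = 1.

1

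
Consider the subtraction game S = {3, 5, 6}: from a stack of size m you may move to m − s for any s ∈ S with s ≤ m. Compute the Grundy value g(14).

1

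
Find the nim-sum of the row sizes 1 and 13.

Nim-sum: 1 ^ 13 = 12.

12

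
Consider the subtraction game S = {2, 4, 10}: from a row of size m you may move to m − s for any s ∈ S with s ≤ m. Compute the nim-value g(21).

1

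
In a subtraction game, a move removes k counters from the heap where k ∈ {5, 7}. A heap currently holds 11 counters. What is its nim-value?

2

Grundy values for subtraction set {5, 7}:
g(0) = mex{} = 0
g(1) = mex{} = 0
g(2) = mex{} = 0
g(3) = mex{} = 0
g(4) = mex{} = 0
g(5) = mex{0} = 1
g(6) = mex{0} = 1
g(7) = mex{0} = 1
g(8) = mex{0} = 1
g(9) = mex{0} = 1
g(10) = mex{0,1} = 2
g(11) = mex{0,1} = 2
So g(11) = 2.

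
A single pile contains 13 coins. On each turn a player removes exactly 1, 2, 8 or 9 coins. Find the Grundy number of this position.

Grundy values for subtraction set {1, 2, 8, 9}:
k:     0  1  2  3  4  5  6  7  8  9 10 11 12 13
g(k):  0  1  2  0  1  2  0  1  2  3  0  1  2  0
So g(13) = 0.

0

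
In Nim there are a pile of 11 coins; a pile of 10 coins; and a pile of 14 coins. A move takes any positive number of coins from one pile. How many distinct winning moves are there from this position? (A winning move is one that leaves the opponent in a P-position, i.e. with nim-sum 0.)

In binary:
  1011  (11)
  1010  (10)
  1110  (14)
  ----
  1111  (15)
The overall nim-sum is X = 15. A pile of size p has a winning move iff p XOR X < p (reduce it to p XOR X).
  11: 11 XOR 15 = 4 < 11 — winning move (to 4).
  10: 10 XOR 15 = 5 < 10 — winning move (to 5).
  14: 14 XOR 15 = 1 < 14 — winning move (to 1).
That gives 3 winning moves.

3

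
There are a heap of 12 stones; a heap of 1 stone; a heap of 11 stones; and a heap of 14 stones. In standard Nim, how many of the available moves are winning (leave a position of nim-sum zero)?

3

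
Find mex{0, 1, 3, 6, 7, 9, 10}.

The values 0, 1 are all present; 2 is the first non-negative integer missing from the set.

2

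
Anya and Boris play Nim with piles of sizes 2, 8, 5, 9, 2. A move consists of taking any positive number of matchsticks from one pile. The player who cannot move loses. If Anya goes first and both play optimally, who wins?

Anya wins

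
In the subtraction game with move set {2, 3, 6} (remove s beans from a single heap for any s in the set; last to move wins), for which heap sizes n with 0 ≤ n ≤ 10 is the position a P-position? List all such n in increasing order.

0, 1, 5, 9, 10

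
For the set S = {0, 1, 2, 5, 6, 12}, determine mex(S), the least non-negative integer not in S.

3

The values 0, 1, 2 are all present; 3 is the first non-negative integer missing from the set.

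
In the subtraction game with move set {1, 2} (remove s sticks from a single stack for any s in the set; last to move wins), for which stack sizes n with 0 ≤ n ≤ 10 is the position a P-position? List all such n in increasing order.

Grundy values for subtraction set {1, 2}:
k:     0  1  2  3  4  5  6  7  8  9 10
g(k):  0  1  2  0  1  2  0  1  2  0  1
The P-positions (g = 0) in 0..10 are 0, 3, 6, 9.

0, 3, 6, 9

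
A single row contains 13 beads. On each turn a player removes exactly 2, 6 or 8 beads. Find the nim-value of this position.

2

Build the Grundy sequence with g(k) = mex{g(k−s) : s ∈ {2, 6, 8}, s ≤ k}:
k:     0  1  2  3  4  5  6  7  8  9 10 11 12 13
g(k):  0  0  1  1  0  0  1  1  2  2  3  3  2  2
So g(13) = 2.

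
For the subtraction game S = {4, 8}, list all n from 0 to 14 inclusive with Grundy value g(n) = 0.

0, 1, 2, 3, 12, 13, 14

Compute g(0), g(1), … for moves {4, 8}:
g(0) = mex{} = 0
g(1) = mex{} = 0
g(2) = mex{} = 0
g(3) = mex{} = 0
g(4) = mex{0} = 1
g(5) = mex{0} = 1
g(6) = mex{0} = 1
g(7) = mex{0} = 1
g(8) = mex{0,1} = 2
g(9) = mex{0,1} = 2
g(10) = mex{0,1} = 2
g(11) = mex{0,1} = 2
g(12) = mex{1,2} = 0
g(13) = mex{1,2} = 0
g(14) = mex{1,2} = 0
The P-positions (g = 0) in 0..14 are 0, 1, 2, 3, 12, 13, 14.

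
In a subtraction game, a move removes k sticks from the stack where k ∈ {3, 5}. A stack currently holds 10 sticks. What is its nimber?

0

Compute g(0), g(1), … for moves {3, 5}:
g(0) = mex{} = 0
g(1) = mex{} = 0
g(2) = mex{} = 0
g(3) = mex{0} = 1
g(4) = mex{0} = 1
g(5) = mex{0} = 1
g(6) = mex{0,1} = 2
g(7) = mex{0,1} = 2
g(8) = mex{1} = 0
g(9) = mex{1,2} = 0
g(10) = mex{1,2} = 0
So g(10) = 0.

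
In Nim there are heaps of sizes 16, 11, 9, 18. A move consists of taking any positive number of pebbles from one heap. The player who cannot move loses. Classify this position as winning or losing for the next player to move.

Losing position

Nim-sum: 16 ⊕ 11 ⊕ 9 ⊕ 18 = 0.
The nim-sum is 0, so this is a P-position: the player to move is in a losing position under optimal play.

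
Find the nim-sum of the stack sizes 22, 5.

Nim-sum: 22 XOR 5 = 19.

19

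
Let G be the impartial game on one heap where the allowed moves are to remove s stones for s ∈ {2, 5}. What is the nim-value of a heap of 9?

Compute g(0), g(1), … for moves {2, 5}:
g(0) = mex{} = 0
g(1) = mex{} = 0
g(2) = mex{0} = 1
g(3) = mex{0} = 1
g(4) = mex{1} = 0
g(5) = mex{0,1} = 2
g(6) = mex{0} = 1
g(7) = mex{1,2} = 0
g(8) = mex{1} = 0
g(9) = mex{0} = 1
So g(9) = 1.

1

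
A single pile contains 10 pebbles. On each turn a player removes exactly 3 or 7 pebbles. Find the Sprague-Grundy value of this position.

0

Compute g(0), g(1), … for moves {3, 7}:
k:     0  1  2  3  4  5  6  7  8  9 10
g(k):  0  0  0  1  1  1  0  2  2  1  0
So g(10) = 0.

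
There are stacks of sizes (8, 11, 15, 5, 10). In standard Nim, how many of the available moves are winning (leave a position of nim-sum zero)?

Compute the nim-sum pairwise:
8 ^ 11 = 3
3 ^ 15 = 12
12 ^ 5 = 9
9 ^ 10 = 3
The overall nim-sum is X = 3. A stack of size p has a winning move iff p XOR X < p (reduce it to p XOR X).
  8: 8 XOR 3 = 11 ≥ 8 — no move.
  11: 11 XOR 3 = 8 < 11 — winning move (to 8).
  15: 15 XOR 3 = 12 < 15 — winning move (to 12).
  5: 5 XOR 3 = 6 ≥ 5 — no move.
  10: 10 XOR 3 = 9 < 10 — winning move (to 9).
That gives 3 winning moves.

3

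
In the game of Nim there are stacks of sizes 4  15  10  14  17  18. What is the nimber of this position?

12

Bitwise XOR of the heap sizes:
  00100  (4)
  01111  (15)
  01010  (10)
  01110  (14)
  10001  (17)
  10010  (18)
  -----
  01100  (12)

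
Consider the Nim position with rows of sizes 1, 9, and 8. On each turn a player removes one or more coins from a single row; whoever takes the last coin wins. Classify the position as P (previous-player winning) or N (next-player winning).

P-position

Nim-sum: 1 ^ 9 ^ 8 = 0.
The nim-sum is 0, so this is a P-position: the player to move is in a losing position under optimal play.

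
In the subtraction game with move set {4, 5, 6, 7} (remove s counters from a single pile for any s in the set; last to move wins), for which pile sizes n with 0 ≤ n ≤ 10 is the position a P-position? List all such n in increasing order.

0, 1, 2, 3

Grundy values for subtraction set {4, 5, 6, 7}:
k:     0  1  2  3  4  5  6  7  8  9 10
g(k):  0  0  0  0  1  1  1  1  2  2  2
The P-positions (g = 0) in 0..10 are 0, 1, 2, 3.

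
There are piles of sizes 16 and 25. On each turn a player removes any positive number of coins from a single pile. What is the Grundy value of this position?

Compute the nim-sum pairwise:
16 ⊕ 25 = 9

9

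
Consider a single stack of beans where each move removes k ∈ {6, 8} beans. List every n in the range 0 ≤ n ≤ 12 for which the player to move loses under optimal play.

0, 1, 2, 3, 4, 5

Compute g(0), g(1), … for moves {6, 8}:
k:     0  1  2  3  4  5  6  7  8  9 10 11 12
g(k):  0  0  0  0  0  0  1  1  1  1  1  1  2
The P-positions (g = 0) in 0..12 are 0, 1, 2, 3, 4, 5.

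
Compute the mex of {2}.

0

0 is not in the set, so the mex is 0.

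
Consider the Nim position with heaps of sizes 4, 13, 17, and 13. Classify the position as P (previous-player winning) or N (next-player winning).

Bitwise XOR of the heap sizes:
  00100  (4)
  01101  (13)
  10001  (17)
  01101  (13)
  -----
  10101  (21)
The nim-sum is 21 ≠ 0, so this is an N-position: the player to move can win.

N-position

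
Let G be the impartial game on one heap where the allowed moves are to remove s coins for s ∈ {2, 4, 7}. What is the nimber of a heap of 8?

1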